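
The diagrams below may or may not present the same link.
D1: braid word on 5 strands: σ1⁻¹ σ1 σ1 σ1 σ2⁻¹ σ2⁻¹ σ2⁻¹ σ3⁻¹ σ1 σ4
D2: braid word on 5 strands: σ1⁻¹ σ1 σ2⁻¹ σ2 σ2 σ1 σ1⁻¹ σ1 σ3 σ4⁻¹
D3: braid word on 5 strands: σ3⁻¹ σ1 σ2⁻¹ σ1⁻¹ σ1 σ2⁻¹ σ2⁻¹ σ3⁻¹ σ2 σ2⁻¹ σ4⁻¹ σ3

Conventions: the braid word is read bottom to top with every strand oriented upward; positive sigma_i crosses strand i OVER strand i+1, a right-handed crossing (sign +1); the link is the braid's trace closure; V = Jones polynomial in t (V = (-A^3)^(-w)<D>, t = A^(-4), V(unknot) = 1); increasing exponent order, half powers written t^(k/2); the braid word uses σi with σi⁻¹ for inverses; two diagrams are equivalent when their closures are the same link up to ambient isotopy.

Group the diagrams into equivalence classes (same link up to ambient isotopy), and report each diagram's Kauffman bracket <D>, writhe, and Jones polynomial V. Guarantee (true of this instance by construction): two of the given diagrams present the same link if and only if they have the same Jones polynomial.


grouping into links: {D1} | {D2} | {D3}
V(D1) = -t^-3 + t^-2 - t^-1 + 3 - t + t^2 - t^3  (w 0, c 10, <D> = -A^-12 + A^-8 - A^-4 + 3 - A^4 + A^8 - A^12)
V(D2) = 1  [10 crossings, <D> = A^6, w = +2]
V(D3) = -t^-4 + t^-3 + t^-1  (w -4, c 12, <D> = A^-8 + 1 - A^4)
key observation: comparing 3 Jones polynomials yields 3 groups


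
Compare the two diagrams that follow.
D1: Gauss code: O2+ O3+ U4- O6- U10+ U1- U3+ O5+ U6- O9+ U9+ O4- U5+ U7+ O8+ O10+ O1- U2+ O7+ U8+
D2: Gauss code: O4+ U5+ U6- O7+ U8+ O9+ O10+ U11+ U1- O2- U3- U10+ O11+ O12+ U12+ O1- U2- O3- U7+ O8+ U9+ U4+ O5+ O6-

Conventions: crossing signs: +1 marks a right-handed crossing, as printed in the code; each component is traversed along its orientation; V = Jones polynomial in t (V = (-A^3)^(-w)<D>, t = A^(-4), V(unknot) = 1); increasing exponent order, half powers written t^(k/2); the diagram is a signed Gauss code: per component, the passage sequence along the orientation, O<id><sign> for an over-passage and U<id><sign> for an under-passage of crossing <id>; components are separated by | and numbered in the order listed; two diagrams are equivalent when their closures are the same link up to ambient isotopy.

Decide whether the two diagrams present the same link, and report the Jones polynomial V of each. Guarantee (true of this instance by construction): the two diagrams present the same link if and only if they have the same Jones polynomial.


same link: no
V(D1) = t^-1 - 1 + 2t - 3t^2 + 3t^3 - 2t^4 + 2t^5 - t^6  [10 crossings, <D> = -A^-12 + 2A^-8 - 2A^-4 + 3 - 3A^4 + 2A^8 - A^12 + A^16, w = +4]
V(D2) = t + t^3 - t^4  (w +4, c 12, <D> = -A^-4 + 1 + A^8)
note: comparing 2 Jones polynomials yields 2 groups


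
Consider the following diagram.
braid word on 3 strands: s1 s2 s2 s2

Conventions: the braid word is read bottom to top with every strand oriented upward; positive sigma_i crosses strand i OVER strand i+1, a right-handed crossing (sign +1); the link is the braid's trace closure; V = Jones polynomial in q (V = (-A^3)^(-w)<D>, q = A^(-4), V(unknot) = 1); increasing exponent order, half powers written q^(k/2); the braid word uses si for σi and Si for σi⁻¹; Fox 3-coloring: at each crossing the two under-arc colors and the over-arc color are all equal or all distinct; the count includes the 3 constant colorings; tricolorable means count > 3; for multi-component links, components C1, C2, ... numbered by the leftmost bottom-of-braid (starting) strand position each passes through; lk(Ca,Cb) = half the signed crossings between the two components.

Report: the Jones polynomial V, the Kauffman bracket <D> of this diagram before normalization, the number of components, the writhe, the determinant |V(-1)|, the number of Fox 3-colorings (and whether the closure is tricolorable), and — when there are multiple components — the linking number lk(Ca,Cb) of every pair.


V = q + q^3 - q^4
<D> = -A^-4 + 1 + A^8 (w = +4)
1 component over 4 crossings, w = +4
9 Fox colorings among 3^4, |V(-1)| = 3: tricolorable
why: det 3 = |V(-1)|; divisible by 3, so tricolorable


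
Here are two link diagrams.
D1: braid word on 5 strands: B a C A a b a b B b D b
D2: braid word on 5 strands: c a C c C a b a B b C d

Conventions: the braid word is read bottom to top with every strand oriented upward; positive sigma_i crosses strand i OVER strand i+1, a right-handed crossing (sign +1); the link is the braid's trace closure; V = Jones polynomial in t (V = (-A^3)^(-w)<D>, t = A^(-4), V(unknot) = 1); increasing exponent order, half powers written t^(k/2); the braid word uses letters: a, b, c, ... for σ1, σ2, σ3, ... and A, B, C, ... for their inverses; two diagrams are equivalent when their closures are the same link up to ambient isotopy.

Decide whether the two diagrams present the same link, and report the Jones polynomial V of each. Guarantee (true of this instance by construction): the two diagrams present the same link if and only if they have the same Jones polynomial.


equivalent: yes
D1 (bracket -A^-10 + A^-6 + A^2; 12 crossings at w = +2): V = t + t^3 - t^4
D2 (bracket -A^-4 + 1 + A^8; 12 crossings at w = +4): V = t + t^3 - t^4
key observation: D2 (12 crossings) and D1 (12) are Markov-related braid presentations


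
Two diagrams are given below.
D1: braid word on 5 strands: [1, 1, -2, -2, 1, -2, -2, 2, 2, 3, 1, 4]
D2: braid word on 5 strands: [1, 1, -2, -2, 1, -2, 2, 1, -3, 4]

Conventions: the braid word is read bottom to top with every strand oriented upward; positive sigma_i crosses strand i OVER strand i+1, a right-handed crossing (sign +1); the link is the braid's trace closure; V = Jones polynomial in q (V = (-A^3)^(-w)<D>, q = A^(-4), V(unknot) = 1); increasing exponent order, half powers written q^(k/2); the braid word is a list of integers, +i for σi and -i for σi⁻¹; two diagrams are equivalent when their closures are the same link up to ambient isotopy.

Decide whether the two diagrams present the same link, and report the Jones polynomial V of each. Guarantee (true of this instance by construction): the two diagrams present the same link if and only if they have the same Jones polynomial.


equivalent: yes
D1 (bracket A^-8 - A^-4 + 2 - A^4 + 2A^8 + A^16; 12 crossings at w = +4): V = q^-1 + 2q - q^2 + 2q^3 - q^4 + q^5
D2 (bracket A^-14 - A^-10 + 2A^-6 - A^-2 + 2A^2 + A^10; 10 crossings at w = +2): V = q^-1 + 2q - q^2 + 2q^3 - q^4 + q^5
key observation: one V(q) for all 2 diagrams — one class (guaranteed)


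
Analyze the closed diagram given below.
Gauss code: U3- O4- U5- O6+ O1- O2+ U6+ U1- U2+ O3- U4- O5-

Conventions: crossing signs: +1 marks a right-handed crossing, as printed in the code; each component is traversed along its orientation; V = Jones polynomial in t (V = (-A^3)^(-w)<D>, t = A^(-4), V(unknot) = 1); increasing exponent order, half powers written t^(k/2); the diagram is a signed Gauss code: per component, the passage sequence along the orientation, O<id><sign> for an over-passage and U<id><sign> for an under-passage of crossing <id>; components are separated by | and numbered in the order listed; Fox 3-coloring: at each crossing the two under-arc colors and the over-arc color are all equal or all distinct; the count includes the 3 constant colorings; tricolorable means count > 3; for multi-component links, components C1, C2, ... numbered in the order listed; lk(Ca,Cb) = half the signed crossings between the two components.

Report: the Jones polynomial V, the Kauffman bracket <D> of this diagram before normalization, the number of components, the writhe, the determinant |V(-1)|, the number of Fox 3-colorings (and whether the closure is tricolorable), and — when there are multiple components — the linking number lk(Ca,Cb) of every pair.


V(t) = -t^-4 + t^-3 + t^-1
bracket: A^-2 + A^6 - A^10, w = -2
1 component, writhe -2, over 6 crossings
det 3, colorings 9 of 3^6 — tricolorable
observation: |V(-1)| = 3: so tricolorable, since 3 divides 3


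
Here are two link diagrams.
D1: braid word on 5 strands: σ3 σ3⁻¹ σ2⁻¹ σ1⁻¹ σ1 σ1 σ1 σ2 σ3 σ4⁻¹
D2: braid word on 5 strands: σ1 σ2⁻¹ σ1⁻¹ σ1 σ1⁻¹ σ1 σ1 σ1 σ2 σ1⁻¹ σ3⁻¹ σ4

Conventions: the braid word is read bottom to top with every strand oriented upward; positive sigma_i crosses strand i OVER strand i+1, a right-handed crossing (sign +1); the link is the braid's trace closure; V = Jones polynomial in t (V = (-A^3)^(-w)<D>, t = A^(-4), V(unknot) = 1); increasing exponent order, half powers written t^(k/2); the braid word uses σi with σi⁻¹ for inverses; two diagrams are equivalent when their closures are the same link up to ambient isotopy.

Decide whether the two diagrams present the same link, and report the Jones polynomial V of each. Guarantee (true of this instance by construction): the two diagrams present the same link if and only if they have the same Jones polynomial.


same link: yes
V(D1) = 1 + t + t^2 + t^3  [10 crossings, <D> = A^-6 + A^-2 + A^2 + A^6, w = +2]
V(D2) = 1 + t + t^2 + t^3  (w +2, c 12, <D> = A^-6 + A^-2 + A^2 + A^6)
note: D2 (12 crossings) and D1 (10) are Markov-related braid presentations


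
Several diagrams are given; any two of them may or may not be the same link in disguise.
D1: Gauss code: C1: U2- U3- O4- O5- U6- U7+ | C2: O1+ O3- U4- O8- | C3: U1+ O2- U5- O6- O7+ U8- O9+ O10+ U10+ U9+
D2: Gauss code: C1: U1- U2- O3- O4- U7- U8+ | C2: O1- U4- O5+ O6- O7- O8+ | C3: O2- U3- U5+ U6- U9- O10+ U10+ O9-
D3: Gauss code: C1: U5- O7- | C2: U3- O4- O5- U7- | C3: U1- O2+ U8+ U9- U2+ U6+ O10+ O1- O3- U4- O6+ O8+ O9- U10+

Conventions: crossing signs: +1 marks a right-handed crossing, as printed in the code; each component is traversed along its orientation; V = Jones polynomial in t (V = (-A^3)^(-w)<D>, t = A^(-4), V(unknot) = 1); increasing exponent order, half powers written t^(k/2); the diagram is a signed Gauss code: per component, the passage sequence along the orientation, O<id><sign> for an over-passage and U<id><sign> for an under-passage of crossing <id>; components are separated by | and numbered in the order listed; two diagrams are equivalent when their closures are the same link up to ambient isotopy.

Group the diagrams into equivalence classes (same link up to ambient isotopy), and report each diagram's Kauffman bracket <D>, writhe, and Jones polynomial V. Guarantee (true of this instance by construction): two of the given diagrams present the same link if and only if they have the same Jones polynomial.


equivalence classes: {D1, D2, D3}
D1 (bracket A^-2 + 2A^6 + A^14; 10 crossings at w = -2): V = t^-5 + 2t^-3 + t^-1
V(D2) = t^-5 + 2t^-3 + t^-1  [10 crossings, <D> = A^-8 + 2 + A^8, w = -4]
D3 (bracket A^-2 + 2A^6 + A^14; 10 crossings at w = -2): V = t^-5 + 2t^-3 + t^-1
key observation: all 3 diagrams share one V(t), hence one class


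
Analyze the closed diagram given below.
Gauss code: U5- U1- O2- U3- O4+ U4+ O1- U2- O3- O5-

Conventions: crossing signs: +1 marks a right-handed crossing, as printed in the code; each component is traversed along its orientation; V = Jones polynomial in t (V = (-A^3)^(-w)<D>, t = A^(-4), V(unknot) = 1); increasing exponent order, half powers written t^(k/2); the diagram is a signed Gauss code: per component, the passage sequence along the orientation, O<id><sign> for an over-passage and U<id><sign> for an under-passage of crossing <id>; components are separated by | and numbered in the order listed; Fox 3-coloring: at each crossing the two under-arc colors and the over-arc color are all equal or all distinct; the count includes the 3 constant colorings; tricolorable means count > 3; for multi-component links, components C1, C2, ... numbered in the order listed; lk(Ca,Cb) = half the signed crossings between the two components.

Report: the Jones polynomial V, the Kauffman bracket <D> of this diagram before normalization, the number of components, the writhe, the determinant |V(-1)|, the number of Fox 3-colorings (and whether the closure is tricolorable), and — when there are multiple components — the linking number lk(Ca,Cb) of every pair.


V = -t^-4 + t^-3 + t^-1
<D> = -A^-5 - A^3 + A^7 (w = -3)
1 component over 5 crossings, w = -3
9 Fox colorings among 3^5, |V(-1)| = 3: tricolorable
why: w = -3 shifts under R1 moves; the (-A^3)^(3) factor cancels that in V


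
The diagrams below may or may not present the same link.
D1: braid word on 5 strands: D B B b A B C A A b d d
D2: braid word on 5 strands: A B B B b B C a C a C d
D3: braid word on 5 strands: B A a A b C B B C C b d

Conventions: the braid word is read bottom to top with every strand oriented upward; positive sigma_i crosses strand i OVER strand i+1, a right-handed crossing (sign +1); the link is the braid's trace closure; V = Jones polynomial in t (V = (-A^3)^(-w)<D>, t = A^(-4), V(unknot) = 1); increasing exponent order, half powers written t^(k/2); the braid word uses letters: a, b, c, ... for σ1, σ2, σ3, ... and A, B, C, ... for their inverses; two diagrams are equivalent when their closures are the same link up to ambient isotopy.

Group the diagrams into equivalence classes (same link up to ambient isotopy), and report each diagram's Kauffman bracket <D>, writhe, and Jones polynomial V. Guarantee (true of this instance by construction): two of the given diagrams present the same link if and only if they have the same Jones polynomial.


equivalence classes: {D1} | {D2} | {D3}
D1 (bracket A^-8 + 1 - A^4; 12 crossings at w = -4): V = -t^-4 + t^-3 + t^-1
D2 (bracket A^-4 + 2A^4 - 2A^8 + A^12 - 2A^16 + A^20; 12 crossings at w = -4): V = t^-8 - 2t^-7 + t^-6 - 2t^-5 + 2t^-4 + t^-2
D3 (bracket A^-8 - A^-4 + 2 - A^4 + A^8 - A^12; 12 crossings at w = -4): V = -t^-6 + t^-5 - t^-4 + 2t^-3 - t^-2 + t^-1
key observation: V(t) takes 3 values over 3 diagrams, fixing the grouping


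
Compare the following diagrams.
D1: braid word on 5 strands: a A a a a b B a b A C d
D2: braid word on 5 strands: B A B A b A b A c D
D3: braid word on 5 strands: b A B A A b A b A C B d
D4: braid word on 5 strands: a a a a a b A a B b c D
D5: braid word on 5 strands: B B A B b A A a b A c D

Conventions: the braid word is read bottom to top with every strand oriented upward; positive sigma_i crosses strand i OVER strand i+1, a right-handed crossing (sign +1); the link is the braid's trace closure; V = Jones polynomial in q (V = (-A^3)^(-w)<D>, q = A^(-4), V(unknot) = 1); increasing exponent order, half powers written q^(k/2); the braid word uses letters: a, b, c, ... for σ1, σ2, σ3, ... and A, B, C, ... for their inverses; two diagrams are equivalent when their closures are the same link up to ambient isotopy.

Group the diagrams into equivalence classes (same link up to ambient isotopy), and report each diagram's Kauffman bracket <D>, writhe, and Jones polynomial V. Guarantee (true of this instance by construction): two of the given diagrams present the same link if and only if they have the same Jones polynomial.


grouping into links: {D1} | {D2, D3, D5} | {D4}
V(D1) = q + q^3 - q^4  (w +4, c 12, <D> = -A^-4 + 1 + A^8)
V(D2) = -q^-6 + q^-5 - q^-4 + 2q^-3 - q^-2 + q^-1  (w -4, c 10, <D> = A^-8 - A^-4 + 2 - A^4 + A^8 - A^12)
D3 (bracket A^-8 - A^-4 + 2 - A^4 + A^8 - A^12; 12 crossings at w = -4): V = -q^-6 + q^-5 - q^-4 + 2q^-3 - q^-2 + q^-1
V(D4) = q^2 + q^4 - q^5 + q^6 - q^7  [12 crossings, <D> = -A^-10 + A^-6 - A^-2 + A^2 + A^10, w = +6]
D5 (bracket A^-8 - A^-4 + 2 - A^4 + A^8 - A^12; 12 crossings at w = -4): V = -q^-6 + q^-5 - q^-4 + 2q^-3 - q^-2 + q^-1
why: V(q) takes 3 values over 5 diagrams, fixing the grouping


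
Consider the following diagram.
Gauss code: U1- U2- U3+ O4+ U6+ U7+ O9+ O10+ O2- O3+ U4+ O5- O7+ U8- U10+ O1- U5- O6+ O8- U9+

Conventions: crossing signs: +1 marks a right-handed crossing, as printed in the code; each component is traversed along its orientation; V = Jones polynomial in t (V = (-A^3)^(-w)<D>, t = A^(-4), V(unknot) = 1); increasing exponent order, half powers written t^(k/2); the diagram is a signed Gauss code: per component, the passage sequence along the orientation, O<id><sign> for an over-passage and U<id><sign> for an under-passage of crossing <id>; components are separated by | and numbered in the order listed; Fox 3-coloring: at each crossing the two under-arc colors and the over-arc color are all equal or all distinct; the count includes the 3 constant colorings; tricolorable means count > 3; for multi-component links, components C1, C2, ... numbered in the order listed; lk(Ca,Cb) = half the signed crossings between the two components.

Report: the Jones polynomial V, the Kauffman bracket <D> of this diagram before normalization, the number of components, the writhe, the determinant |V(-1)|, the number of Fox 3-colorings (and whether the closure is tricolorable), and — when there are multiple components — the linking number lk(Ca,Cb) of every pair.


V(t) = -t^-1 + 2 - t + 2t^2 - t^3 + t^4 - t^5
bracket: -A^-14 + A^-10 - A^-6 + 2A^-2 - A^2 + 2A^6 - A^10, w = +2
1 component, writhe +2, over 10 crossings
det 9, colorings 9 of 3^10 — tricolorable
observation: w = +2 (over 10 crossings) is diagram-only; (-A^3)^(-2) removes it from V


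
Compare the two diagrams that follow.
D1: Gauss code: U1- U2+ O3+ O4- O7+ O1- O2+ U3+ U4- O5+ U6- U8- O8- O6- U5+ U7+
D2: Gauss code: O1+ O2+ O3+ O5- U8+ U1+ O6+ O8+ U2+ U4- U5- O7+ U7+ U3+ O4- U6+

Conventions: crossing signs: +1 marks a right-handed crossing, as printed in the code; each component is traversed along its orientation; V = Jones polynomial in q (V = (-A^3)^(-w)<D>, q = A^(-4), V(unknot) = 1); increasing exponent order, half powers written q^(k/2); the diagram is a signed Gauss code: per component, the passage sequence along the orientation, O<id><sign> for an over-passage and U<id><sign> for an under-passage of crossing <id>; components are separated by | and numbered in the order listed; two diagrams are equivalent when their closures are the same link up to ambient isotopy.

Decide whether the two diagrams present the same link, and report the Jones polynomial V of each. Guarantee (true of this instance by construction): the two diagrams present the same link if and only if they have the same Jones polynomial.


same link: no
V(D1) = 1  [8 crossings, <D> = 1, w = 0]
D2 (bracket -A^-4 + 1 + A^8; 8 crossings at w = +4): V = q + q^3 - q^4
note: 2 classes among 2 diagrams; unequal V(q) rules out equality


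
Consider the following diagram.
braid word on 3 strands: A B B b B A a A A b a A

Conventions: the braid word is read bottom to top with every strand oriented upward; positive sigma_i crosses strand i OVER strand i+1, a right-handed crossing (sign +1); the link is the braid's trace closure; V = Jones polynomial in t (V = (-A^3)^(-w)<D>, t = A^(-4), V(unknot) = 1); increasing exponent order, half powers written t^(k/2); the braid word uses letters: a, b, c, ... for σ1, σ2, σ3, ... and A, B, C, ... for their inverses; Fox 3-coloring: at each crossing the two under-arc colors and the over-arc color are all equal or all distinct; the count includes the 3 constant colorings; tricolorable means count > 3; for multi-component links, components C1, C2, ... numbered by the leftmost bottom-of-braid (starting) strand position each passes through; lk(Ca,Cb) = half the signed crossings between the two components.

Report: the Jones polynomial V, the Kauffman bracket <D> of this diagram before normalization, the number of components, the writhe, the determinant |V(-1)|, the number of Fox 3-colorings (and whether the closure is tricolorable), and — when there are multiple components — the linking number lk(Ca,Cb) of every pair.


V = -t^-6 + t^-5 - t^-4 + 2t^-3 - t^-2 + t^-1
<D> = A^-8 - A^-4 + 2 - A^4 + A^8 - A^12 (w = -4)
1 component over 12 crossings, w = -4
3 Fox colorings among 3^12, |V(-1)| = 7: not tricolorable
why: V spans 5 powers of t: at least 5 crossings in any diagram


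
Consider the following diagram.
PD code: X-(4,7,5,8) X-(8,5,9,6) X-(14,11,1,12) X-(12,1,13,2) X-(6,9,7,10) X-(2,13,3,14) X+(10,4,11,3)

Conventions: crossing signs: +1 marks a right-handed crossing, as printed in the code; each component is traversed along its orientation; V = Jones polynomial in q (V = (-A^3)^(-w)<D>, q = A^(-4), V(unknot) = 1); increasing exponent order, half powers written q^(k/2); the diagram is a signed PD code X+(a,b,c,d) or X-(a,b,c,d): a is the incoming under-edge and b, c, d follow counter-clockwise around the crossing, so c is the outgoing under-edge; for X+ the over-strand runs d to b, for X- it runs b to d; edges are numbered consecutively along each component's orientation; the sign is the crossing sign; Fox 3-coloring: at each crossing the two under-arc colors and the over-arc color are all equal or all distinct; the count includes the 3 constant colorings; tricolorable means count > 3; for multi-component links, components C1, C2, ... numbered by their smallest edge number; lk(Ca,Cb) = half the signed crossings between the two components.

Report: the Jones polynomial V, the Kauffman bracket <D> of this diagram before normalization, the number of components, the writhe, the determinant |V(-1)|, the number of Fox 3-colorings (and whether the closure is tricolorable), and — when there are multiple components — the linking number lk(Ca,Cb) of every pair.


V = q^-8 - 2q^-7 + q^-6 - 2q^-5 + 2q^-4 + q^-2
<D> = -A^-7 - 2A + 2A^5 - A^9 + 2A^13 - A^17 (w = -5)
1 component over 7 crossings, w = -5
27 Fox colorings among 3^7, |V(-1)| = 9: tricolorable
why: |V(-1)| = 9: so tricolorable, since 3 divides 9


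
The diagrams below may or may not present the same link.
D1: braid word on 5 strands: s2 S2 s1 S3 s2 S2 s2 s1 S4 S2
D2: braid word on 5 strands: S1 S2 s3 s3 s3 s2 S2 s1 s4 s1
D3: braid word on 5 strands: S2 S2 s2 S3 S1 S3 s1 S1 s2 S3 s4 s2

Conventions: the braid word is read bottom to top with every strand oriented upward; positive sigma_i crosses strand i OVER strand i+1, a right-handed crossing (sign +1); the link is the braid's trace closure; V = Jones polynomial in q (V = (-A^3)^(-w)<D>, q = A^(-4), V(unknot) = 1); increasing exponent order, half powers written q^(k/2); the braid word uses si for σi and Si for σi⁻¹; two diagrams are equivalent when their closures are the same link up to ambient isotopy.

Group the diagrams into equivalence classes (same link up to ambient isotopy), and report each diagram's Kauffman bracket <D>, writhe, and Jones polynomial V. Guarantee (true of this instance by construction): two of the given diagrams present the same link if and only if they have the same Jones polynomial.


grouping into links: {D1} | {D2} | {D3}
V(D1) = 1  (w 0, c 10, <D> = 1)
V(D2) = q + q^3 - q^4  (w +4, c 10, <D> = -A^-4 + 1 + A^8)
V(D3) = -q^-4 + q^-3 + q^-1  (w -2, c 12, <D> = A^-2 + A^6 - A^10)
key observation: 3 values of V(q) split the 3 diagrams


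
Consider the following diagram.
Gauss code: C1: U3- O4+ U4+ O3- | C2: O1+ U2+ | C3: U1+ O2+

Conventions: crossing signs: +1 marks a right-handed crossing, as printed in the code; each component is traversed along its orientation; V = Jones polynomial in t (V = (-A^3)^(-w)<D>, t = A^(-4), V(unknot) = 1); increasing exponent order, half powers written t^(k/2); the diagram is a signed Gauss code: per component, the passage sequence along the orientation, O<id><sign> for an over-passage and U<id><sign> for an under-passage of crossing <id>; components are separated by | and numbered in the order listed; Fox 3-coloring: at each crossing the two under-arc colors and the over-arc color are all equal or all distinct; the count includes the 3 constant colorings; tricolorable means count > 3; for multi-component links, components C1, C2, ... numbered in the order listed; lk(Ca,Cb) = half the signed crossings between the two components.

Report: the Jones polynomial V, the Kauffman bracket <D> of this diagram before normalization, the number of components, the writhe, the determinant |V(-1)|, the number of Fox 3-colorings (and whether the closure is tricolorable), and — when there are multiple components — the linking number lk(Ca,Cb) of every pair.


Jones polynomial: V(t) = 1 + t + t^2 + t^3
<D> = A^-6 + A^-2 + A^2 + A^6; writhe +2
components 3, writhe +2 (4 crossings)
linking number lk(C1,C2) = 0
lk(C1,C3): 0
lk(C2,C3) = +1
3-colorings: 9 of 3^4, det 0 — tricolorable
note: the span of V is 3, within the link bound 4 + 3 - 1


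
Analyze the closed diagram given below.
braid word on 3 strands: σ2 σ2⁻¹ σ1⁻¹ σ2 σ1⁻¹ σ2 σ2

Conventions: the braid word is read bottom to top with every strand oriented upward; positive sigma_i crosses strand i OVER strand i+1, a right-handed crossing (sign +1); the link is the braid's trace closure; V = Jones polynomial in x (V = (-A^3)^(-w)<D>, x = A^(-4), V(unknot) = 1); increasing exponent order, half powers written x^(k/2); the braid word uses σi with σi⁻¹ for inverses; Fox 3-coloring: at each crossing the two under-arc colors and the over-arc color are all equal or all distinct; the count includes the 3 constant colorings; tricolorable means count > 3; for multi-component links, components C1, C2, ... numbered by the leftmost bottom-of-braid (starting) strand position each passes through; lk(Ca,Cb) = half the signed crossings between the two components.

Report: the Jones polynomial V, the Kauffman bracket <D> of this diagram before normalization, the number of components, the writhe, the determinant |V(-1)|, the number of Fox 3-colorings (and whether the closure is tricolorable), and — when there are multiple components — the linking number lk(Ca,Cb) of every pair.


V = -x^(-3/2) + x^(-1/2) - 2x^(1/2) + x^(3/2) - 2x^(5/2) + x^(7/2)
<D> = -A^-11 + 2A^-7 - A^-3 + 2A - A^5 + A^9 (w = +1)
2 components over 7 crossings, w = +1
lk(C1,C2): 0
3 Fox colorings among 3^7, |V(-1)| = 8: not tricolorable
why: summing lk over 1 pair gives 0


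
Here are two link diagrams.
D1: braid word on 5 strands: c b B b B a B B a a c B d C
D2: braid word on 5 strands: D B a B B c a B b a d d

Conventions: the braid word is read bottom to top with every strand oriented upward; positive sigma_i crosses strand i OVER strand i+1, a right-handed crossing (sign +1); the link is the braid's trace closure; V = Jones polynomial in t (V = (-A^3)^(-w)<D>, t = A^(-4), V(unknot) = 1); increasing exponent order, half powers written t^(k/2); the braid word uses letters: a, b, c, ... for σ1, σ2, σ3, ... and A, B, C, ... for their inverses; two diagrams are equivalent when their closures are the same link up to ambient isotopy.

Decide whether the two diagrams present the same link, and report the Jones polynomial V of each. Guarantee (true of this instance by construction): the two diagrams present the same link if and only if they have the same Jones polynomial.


same link: yes
V(D1) = -t^-3 + 2t^-2 - 2t^-1 + 3 - 2t + 2t^2 - t^3  [14 crossings, <D> = -A^-6 + 2A^-2 - 2A^2 + 3A^6 - 2A^10 + 2A^14 - A^18, w = +2]
V(D2) = -t^-3 + 2t^-2 - 2t^-1 + 3 - 2t + 2t^2 - t^3  [12 crossings, <D> = -A^-6 + 2A^-2 - 2A^2 + 3A^6 - 2A^10 + 2A^14 - A^18, w = +2]
insight: from 14 to 12 crossings by R-moves: one link, two diagrams


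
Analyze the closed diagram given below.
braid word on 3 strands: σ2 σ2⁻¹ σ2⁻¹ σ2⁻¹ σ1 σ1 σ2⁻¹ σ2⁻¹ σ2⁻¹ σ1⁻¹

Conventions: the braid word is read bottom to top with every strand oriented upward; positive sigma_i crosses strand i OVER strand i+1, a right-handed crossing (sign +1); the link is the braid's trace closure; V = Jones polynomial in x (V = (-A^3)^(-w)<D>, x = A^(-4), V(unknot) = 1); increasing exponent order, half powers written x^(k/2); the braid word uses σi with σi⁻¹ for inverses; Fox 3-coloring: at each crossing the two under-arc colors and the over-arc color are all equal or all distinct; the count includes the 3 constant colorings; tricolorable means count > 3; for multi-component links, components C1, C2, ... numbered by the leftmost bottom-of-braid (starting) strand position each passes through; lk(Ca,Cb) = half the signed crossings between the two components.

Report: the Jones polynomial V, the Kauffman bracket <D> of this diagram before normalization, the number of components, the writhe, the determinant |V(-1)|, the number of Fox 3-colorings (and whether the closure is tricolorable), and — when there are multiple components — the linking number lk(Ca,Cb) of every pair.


Jones polynomial: V(x) = -x^-6 + x^-5 - x^-4 + 2x^-3 - x^-2 + x^-1
<D> = A^-8 - A^-4 + 2 - A^4 + A^8 - A^12; writhe -4
components 1, writhe -4 (10 crossings)
3-colorings: 3 of 3^10, det 7 — not tricolorable
note: w = -4 (over 10 crossings) is diagram-only; (-A^3)^(4) removes it from V


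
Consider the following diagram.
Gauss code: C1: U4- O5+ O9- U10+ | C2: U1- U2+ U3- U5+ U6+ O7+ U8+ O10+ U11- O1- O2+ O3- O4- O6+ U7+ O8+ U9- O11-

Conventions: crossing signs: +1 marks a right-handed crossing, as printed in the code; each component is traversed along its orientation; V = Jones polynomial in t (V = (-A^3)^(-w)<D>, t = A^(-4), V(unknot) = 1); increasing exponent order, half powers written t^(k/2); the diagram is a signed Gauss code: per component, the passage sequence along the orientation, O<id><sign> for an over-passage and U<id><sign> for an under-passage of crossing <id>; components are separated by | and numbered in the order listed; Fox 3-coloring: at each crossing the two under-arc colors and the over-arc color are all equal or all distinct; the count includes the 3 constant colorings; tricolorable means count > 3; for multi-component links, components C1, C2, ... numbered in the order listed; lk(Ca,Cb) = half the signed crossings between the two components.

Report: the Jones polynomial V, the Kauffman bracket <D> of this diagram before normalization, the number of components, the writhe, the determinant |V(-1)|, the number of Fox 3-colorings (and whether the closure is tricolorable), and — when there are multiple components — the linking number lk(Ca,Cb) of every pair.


V(t) = t^(-5/2) - 3t^(-3/2) + 3t^(-1/2) - 5t^(1/2) + 4t^(3/2) - 4t^(5/2) + 3t^(7/2) - t^(9/2)
bracket: A^-15 - 3A^-11 + 4A^-7 - 4A^-3 + 5A - 3A^5 + 3A^9 - A^13, w = +1
2 components, writhe +1, over 11 crossings
lk(C1,C2) = 0
det 24, colorings 9 of 3^11 — tricolorable
observation: w = +1 shifts under R1 moves; the (-A^3)^(-1) factor cancels that in V


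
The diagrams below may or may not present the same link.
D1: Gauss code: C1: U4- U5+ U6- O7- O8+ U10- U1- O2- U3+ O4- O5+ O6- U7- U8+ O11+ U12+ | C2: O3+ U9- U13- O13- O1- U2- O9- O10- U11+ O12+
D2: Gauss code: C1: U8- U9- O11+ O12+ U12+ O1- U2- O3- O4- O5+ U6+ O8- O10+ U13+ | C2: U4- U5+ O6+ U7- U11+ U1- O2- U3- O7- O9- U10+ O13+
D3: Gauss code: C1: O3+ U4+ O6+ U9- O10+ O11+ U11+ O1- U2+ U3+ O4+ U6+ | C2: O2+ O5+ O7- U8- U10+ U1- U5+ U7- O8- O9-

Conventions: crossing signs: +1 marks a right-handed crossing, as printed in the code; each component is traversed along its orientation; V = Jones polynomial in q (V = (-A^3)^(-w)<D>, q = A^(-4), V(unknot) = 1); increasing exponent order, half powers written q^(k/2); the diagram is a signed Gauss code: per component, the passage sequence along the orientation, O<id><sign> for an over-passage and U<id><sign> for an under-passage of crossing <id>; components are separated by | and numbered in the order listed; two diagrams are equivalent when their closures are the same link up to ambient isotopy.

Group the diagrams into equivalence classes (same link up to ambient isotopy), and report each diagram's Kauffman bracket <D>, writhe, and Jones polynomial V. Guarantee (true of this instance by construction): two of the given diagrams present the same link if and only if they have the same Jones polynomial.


grouping into links: {D1, D2} | {D3}
V(D1) = q^(-7/2) - 2q^(-5/2) + q^(-3/2) - 2q^(-1/2) + q^(1/2) - q^(3/2)  (w -3, c 13, <D> = A^-15 - A^-11 + 2A^-7 - A^-3 + 2A - A^5)
V(D2) = q^(-7/2) - 2q^(-5/2) + q^(-3/2) - 2q^(-1/2) + q^(1/2) - q^(3/2)  [13 crossings, <D> = A^-9 - A^-5 + 2A^-1 - A^3 + 2A^7 - A^11, w = -1]
D3 (bracket -A^-9 + A^-1 + A^3 + A^7; 11 crossings at w = +3): V = -q^(1/2) - q^(3/2) - q^(5/2) + q^(9/2)
why: V(q) takes 2 values over 3 diagrams, fixing the grouping


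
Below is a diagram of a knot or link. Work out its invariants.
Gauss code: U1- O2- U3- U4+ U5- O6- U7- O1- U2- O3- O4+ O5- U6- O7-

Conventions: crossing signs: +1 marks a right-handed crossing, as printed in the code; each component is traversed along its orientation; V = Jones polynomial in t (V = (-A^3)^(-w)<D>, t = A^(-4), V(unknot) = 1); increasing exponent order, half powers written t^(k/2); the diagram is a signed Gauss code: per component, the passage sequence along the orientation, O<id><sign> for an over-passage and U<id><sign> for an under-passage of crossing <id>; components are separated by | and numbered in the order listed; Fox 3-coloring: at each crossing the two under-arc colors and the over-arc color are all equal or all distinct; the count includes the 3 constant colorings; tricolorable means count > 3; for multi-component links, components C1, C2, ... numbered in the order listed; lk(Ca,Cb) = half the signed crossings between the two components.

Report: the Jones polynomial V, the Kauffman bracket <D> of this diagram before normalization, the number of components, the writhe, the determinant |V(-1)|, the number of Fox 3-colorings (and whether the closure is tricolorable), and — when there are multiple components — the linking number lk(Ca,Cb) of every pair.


V(t) = -t^-7 + t^-6 - t^-5 + t^-4 + t^-2
bracket: -A^-7 - A + A^5 - A^9 + A^13, w = -5
1 component, writhe -5, over 7 crossings
det 5, colorings 3 of 3^7 — not tricolorable
observation: |V(-1)| = 5: so not tricolorable, since 3 does not divide 5


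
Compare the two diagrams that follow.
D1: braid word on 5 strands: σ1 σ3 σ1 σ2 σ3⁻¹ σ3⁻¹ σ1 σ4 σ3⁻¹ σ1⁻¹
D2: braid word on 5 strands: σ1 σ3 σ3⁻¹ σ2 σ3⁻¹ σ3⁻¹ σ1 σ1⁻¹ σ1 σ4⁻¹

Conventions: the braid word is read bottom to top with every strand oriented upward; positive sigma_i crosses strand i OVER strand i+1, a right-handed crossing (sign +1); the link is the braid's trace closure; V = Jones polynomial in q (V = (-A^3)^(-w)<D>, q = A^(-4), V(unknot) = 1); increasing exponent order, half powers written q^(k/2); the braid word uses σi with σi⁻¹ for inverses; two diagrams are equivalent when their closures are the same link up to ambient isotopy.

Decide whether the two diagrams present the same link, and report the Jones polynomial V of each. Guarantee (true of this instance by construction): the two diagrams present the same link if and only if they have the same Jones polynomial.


equivalent: yes
D1 (bracket A^-2 + 2A^6 + A^14; 10 crossings at w = +2): V = q^-2 + 2 + q^2
V(D2) = q^-2 + 2 + q^2  (w 0, c 10, <D> = A^-8 + 2 + A^8)
key observation: from 10 to 10 crossings by R-moves: one link, two diagrams


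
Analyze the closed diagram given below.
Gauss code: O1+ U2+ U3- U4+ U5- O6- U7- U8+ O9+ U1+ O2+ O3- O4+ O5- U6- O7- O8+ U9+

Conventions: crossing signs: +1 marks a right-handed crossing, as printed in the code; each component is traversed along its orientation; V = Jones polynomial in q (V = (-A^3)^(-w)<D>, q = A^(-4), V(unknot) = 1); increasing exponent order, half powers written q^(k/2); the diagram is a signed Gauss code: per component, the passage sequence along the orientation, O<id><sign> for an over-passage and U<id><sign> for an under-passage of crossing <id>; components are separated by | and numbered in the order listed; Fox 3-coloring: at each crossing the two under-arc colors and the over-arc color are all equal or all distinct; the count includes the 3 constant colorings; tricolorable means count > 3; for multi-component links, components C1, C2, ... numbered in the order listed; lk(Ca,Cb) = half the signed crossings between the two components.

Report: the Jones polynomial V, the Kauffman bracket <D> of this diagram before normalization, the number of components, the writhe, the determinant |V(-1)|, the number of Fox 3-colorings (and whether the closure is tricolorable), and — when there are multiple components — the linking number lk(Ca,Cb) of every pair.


Jones polynomial: V(q) = 1
<D> = -A^3; writhe +1
components 1, writhe +1 (9 crossings)
3-colorings: 3 of 3^9, det 1 — not tricolorable
note: w = +1 shifts under R1 moves; the (-A^3)^(-1) factor cancels that in V


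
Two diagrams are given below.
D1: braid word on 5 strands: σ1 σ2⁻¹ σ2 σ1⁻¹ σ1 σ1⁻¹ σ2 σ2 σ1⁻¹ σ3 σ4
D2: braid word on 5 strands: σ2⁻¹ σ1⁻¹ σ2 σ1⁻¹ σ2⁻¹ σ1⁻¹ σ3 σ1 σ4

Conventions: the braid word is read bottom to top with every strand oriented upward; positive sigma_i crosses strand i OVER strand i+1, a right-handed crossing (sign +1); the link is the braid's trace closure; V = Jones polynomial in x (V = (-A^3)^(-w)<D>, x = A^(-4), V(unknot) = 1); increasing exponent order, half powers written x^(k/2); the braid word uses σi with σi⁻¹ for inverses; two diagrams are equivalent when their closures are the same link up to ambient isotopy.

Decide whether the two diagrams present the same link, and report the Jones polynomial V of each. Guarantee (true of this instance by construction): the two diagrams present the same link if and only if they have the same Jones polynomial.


equivalent: no
D1 (bracket A^-1 + A^7; 11 crossings at w = +3): V = -x^(1/2) - x^(5/2)
V(D2) = -x^(-9/2) - x^(-5/2) + x^(-3/2) - x^(-1/2)  (w -1, c 9, <D> = A^-1 - A^3 + A^7 + A^15)
key observation: comparing 2 Jones polynomials yields 2 groups


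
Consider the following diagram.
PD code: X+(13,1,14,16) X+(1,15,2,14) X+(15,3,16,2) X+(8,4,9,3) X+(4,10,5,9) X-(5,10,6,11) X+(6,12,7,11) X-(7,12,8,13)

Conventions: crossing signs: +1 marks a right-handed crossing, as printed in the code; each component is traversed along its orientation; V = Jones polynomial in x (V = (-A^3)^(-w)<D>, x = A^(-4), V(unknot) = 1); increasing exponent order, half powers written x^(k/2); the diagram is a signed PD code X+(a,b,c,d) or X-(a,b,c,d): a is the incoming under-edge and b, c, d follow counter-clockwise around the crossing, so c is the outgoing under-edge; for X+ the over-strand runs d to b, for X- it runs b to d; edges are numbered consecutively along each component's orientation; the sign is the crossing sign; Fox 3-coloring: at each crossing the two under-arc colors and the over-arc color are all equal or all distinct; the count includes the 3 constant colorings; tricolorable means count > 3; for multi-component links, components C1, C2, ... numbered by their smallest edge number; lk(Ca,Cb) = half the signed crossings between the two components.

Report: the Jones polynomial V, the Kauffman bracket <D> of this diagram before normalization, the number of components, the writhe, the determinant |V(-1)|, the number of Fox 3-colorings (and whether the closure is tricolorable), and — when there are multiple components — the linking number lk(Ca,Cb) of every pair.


V(x) = x + x^3 - x^4
bracket: -A^-4 + 1 + A^8, w = +4
1 component, writhe +4, over 8 crossings
det 3, colorings 9 of 3^8 — tricolorable
observation: w = +4 (over 8 crossings) is diagram-only; (-A^3)^(-4) removes it from V


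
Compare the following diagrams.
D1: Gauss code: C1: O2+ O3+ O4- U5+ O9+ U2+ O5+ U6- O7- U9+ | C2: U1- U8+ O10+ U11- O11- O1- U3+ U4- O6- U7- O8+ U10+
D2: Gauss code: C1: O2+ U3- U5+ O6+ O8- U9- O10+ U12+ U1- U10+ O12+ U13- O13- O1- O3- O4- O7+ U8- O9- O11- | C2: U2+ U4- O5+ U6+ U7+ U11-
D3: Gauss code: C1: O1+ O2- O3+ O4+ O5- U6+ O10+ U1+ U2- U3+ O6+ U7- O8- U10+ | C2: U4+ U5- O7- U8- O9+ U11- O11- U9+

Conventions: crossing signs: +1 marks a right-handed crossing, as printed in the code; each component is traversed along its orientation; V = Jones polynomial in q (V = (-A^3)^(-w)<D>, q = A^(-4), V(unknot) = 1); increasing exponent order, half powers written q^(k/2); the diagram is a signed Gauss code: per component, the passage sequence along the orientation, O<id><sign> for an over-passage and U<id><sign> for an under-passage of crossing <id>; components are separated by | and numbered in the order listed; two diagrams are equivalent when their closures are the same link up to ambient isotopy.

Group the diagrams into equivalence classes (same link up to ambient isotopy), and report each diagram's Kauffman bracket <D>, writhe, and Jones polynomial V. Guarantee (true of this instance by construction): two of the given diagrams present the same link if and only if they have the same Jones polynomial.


classes: {D1, D3} | {D2}
V(D1) = -q^(-3/2) - 2q^(1/2) + q^(3/2) - q^(5/2) + q^(7/2)  [11 crossings, <D> = -A^-11 + A^-7 - A^-3 + 2A + A^9, w = +1]
D2 (bracket A^-9 + 2A^-1 - A^3 + A^7 - A^11; 13 crossings at w = -1): V = q^(-7/2) - q^(-5/2) + q^(-3/2) - 2q^(-1/2) - q^(3/2)
V(D3) = -q^(-3/2) - 2q^(1/2) + q^(3/2) - q^(5/2) + q^(7/2)  [11 crossings, <D> = -A^-11 + A^-7 - A^-3 + 2A + A^9, w = +1]
note: V(q) takes 2 values over 3 diagrams, fixing the grouping
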